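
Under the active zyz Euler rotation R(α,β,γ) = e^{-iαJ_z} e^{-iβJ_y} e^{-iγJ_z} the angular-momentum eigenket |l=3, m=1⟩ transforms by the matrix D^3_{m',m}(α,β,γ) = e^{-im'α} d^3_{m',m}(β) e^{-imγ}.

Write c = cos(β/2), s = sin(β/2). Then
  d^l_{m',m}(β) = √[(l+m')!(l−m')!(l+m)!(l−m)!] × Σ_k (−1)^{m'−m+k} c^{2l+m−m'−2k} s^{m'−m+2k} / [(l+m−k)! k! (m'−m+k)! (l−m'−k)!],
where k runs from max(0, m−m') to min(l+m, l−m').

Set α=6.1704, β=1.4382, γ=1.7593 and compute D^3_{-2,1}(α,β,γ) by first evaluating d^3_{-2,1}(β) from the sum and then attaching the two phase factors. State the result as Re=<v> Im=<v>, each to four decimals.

Split into d^3_{-2,1}(β=1.4382) × two z-phases.
c=cos(1.4382/2)=0.752399, s=sin(1.4382/2)=0.658708; N=√[1·120·24·2]=75.894664
Admissible k: 3..4 (factorial args all ≥0)
  k=3: (−1)^0·75.8947/(12)·0.7524^3·0.6587^3 = +0.769933
  k=4: (−1)^1·75.8947/(24)·0.7524^1·0.6587^5 = -0.295061
d^3_{-2,1}(1.4382) = +0.769933 -0.295061 = +0.474872
D = (+0.974667-0.223663i)·(+0.474872)·(-0.187389-0.982286i) = -0.191061-0.434740i

Re=-0.1911 Im=-0.4347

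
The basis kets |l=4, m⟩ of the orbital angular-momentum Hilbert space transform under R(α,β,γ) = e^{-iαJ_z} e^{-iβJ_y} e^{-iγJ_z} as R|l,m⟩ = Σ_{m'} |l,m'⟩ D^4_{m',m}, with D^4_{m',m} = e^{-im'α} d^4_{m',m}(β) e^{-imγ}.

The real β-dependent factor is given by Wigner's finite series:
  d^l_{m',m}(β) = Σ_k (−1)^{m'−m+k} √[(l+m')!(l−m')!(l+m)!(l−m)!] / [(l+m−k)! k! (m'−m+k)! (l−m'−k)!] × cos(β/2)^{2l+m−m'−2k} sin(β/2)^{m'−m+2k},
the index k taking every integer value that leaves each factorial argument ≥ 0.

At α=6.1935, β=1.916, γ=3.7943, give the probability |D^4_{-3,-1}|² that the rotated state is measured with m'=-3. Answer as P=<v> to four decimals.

Split into d^4_{-3,-1}(β=1.916) × two z-phases.
c=cos(1.916/2)=0.575157, s=sin(1.916/2)=0.818043; N=√[1·5040·6·120]=1904.940944
Admissible k: 2..3 (factorial args all ≥0)
  k=2: (−1)^0·1904.9409/(240)·0.5752^6·0.8180^2 = +0.192283
  k=3: (−1)^1·1904.9409/(144)·0.5752^4·0.8180^4 = -0.648290
d^4_{-3,-1}(1.916) = +0.192283 -0.648290 = -0.456007
|D^4_{-3,-1}|² = |d^4_{-3,-1}(β)|² = (-0.456007)² = 0.207942 (the z-rotation phases have unit modulus)

P=0.2079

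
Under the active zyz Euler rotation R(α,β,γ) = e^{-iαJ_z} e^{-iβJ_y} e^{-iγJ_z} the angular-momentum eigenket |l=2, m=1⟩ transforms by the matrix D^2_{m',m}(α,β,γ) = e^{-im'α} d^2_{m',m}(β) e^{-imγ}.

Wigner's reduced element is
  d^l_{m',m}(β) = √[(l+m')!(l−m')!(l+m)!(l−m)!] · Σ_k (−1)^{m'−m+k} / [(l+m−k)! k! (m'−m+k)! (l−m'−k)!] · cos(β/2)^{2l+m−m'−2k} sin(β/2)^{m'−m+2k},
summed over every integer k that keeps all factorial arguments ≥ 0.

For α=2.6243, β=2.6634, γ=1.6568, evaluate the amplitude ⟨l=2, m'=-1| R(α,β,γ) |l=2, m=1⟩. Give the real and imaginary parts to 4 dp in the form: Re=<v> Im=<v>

D^2_{-1,1}(2.6243,2.6634,1.6568) = e^{-i·-1·2.6243}·d^2_{-1,1}(2.6634)·e^{-i·1·1.6568}. Compute d first:
Half-angle: c=0.236825, s=0.971552. N=√(1·6·6·1)=6.000000
k∈{2,3} keeps every argument non-negative
  k=2: (−1)^0·6.0000/(2)·0.2368^2·0.9716^2 = +0.158821
  k=3: (−1)^1·6.0000/(6)·0.2368^0·0.9716^4 = -0.890974
d^2_{-1,1}(2.6634) = +0.158821 -0.890974 = -0.732153
Phases: e^{-i·(-1)·2.6243}=-0.869161+0.494529i, e^{-i·(1)·1.6568}=-0.085898-0.996304i ⇒ D=-0.415394-0.602906i

Re=-0.4154 Im=-0.6029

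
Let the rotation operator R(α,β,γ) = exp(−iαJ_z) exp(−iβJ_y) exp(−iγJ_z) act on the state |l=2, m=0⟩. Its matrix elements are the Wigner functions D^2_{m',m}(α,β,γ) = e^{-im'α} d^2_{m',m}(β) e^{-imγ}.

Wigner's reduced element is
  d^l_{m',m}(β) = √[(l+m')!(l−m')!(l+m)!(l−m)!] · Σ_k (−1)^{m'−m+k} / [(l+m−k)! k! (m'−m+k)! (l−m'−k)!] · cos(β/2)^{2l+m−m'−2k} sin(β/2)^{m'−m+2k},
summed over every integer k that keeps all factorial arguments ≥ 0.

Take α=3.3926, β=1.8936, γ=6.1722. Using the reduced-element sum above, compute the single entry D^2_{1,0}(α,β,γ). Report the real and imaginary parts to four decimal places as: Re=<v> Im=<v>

Split into d^2_{1,0}(β=1.8936) × two z-phases.
Half-angle: c=0.584283, s=0.811550. N=√(6·1·2·2)=4.898979
k: max(0,(0)−(1))=0 … min(2+(0),2−(1))=1
  k=0: (−1)^1·4.8990/(2)·0.5843^3·0.8115^1 = -0.396516
  k=1: (−1)^2·4.8990/(2)·0.5843^1·0.8115^3 = +0.764970
d^2_{1,0}(1.8936) = -0.396516 +0.764970 = +0.368454
Phases: e^{-i·(1)·3.3926}=-0.968663+0.248380i, e^{-i·(0)·6.1722}=+1.000000+0.000000i ⇒ D=-0.356908+0.091517i

Re=-0.3569 Im=0.0915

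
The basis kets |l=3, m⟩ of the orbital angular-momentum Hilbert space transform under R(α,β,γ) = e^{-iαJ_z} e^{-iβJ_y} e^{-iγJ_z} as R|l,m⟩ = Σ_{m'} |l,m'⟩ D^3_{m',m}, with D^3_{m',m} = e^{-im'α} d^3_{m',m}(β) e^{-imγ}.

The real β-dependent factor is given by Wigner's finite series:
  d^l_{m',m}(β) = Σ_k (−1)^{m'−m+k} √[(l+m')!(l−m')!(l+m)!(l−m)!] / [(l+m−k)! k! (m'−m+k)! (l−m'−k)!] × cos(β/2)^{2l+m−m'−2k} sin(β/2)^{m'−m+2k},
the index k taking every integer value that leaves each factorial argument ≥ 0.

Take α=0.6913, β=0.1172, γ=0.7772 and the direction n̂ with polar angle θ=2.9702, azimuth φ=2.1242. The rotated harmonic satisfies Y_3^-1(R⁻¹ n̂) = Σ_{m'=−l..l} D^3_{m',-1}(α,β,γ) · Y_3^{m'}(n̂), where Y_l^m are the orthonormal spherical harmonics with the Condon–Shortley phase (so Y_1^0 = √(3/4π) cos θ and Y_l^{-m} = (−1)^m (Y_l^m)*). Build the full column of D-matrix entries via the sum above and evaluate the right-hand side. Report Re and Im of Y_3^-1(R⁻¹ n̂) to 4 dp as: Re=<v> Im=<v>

Re=0.2640 Im=-0.0283

Need the full column D^3_{m',-1} for m'=−3..3 at α=0.6913, β=0.1172, γ=0.7772.
cos(β/2)=0.998284, sin(β/2)=0.058566
d^3_{-3,-1}: single k=2 term ⇒ +0.013193;  D = -0.012641+0.003779i
d^3_{-2,-1}: k∈[1..2] ⇒ +0.183619 -0.001264 = +0.182355;  D = -0.101304+0.151628i
d^3_{-1,-1}: k∈[0..2] ⇒ +0.989745 -0.027252 +0.000070 = +0.962563;  D = +0.098295+0.957531i
d^3_{0,-1}: k∈[0..2] ⇒ -0.201145 +0.002077 -0.000002 = -0.199070;  D = -0.141913-0.139605i
d^3_{1,-1}: k∈[0..2] ⇒ +0.020439 -0.000094 +0.000000 = +0.020345;  D = +0.020270+0.001746i
d^3_{2,-1}: k∈[0..1] ⇒ -0.001264 +0.000002 = -0.001262;  D = -0.001038+0.000718i
d^3_{3,-1}: single k=0 term ⇒ +0.000045;  D = +0.000012-0.000044i
Y_3^{m'}(θ=2.9702,φ=2.1242) and Σ D·Y over m':
  (-0.0126+0.0038i)·(+0.0021-0.0002i)  (-0.1013+0.1516i)·(+0.0131-0.0262i)  (+0.0983+0.9575i)·(-0.1117-0.1808i)  (-0.1419-0.1396i)·(-0.6819+0.0000i)  (+0.0203+0.0017i)·(+0.1117-0.1808i)  (-0.0010+0.0007i)·(+0.0131+0.0262i)  (+0.0000-0.0000i)·(-0.0021-0.0002i)
Y_3^-1(R⁻¹ n̂) = +0.264039-0.028325i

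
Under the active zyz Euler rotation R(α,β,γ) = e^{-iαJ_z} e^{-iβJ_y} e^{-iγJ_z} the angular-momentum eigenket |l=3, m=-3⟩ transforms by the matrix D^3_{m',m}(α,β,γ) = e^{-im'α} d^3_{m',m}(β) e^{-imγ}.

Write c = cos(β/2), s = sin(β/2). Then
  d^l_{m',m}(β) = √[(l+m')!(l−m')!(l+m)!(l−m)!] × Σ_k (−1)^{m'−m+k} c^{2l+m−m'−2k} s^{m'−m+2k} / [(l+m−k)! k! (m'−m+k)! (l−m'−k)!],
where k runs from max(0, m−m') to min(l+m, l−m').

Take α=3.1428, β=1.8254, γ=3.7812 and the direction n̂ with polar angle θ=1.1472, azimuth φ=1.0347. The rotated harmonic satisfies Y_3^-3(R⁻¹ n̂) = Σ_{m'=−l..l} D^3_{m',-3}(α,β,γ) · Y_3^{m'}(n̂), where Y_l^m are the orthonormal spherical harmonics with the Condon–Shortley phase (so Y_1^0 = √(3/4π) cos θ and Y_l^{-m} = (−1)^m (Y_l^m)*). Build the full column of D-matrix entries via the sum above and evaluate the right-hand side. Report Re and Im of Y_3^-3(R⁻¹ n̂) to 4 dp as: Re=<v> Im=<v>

Re=-0.0458 Im=-0.2357

Need the full column D^3_{m',-3} for m'=−3..3 at α=3.1428, β=1.8254, γ=3.7812.
cos(β/2)=0.611612, sin(β/2)=0.791158
d^3_{-3,-3}: single k=0 term ⇒ +0.052343;  D = -0.018029+0.049140i
d^3_{-2,-3}: single k=0 term ⇒ -0.165851;  D = -0.056939+0.155771i
d^3_{-1,-3}: single k=0 term ⇒ +0.339215;  D = -0.116072+0.318739i
d^3_{0,-3}: single k=0 term ⇒ -0.506678;  D = -0.172799+0.476302i
d^3_{1,-3}: single k=0 term ⇒ +0.567610;  D = -0.192935+0.533814i
d^3_{2,-3}: single k=0 term ⇒ -0.464374;  D = -0.157317+0.436915i
d^3_{3,-3}: single k=0 term ⇒ +0.245233;  D = -0.082799+0.230832i
Y_3^{m'}(θ=1.1472,φ=1.0347) and Σ D·Y over m':
  (-0.0180+0.0491i)·(-0.3159-0.0118i)  (-0.0569+0.1558i)·(-0.1669-0.3066i)  (-0.1161+0.3187i)·(-0.0234+0.0393i)  (-0.1728+0.4763i)·(-0.3306+0.0000i)  (-0.1929+0.5338i)·(+0.0234+0.0393i)  (-0.1573+0.4369i)·(-0.1669+0.3066i)  (-0.0828+0.2308i)·(+0.3159-0.0118i)
Y_3^-3(R⁻¹ n̂) = -0.045761-0.235721i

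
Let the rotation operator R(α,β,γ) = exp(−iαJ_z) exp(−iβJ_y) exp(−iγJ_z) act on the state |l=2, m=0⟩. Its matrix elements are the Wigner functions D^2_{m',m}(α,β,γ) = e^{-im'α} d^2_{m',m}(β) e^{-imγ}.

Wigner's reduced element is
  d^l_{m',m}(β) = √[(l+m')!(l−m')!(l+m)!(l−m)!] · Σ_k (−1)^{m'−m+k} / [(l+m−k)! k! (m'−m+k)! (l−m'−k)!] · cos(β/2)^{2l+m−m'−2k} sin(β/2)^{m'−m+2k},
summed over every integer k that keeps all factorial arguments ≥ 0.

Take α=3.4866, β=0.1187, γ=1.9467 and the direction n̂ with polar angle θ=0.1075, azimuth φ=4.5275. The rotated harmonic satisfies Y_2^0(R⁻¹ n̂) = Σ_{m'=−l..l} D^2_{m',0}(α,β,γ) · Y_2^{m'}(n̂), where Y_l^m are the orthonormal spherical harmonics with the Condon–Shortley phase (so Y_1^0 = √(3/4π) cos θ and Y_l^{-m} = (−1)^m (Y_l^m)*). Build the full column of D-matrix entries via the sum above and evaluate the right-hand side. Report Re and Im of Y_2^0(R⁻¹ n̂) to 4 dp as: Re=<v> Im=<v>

Re=0.6188 Im=0.0000

Need the full column D^2_{m',0} for m'=−2..2 at α=3.4866, β=0.1187, γ=1.9467.
cos(β/2)=0.998239, sin(β/2)=0.059315
d^2_{-2,0}: single k=2 term ⇒ +0.008588;  D = +0.006623+0.005466i
d^2_{-1,0}: k∈[1..2] ⇒ +0.144526 -0.000510 = +0.144016;  D = -0.135529-0.048707i
d^2_{0,0}: k∈[0..2] ⇒ +0.992976 -0.014024 +0.000012 = +0.978965;  D = +0.978965+0.000000i
d^2_{1,0}: k∈[0..1] ⇒ -0.144526 +0.000510 = -0.144016;  D = +0.135529-0.048707i
d^2_{2,0}: single k=0 term ⇒ +0.008588;  D = +0.006623-0.005466i
Y_2^{m'}(θ=0.1075,φ=4.5275) and Σ D·Y over m':
  (+0.0066+0.0055i)·(-0.0041-0.0016i)  (-0.1355-0.0487i)·(-0.0152+0.0810i)  (+0.9790+0.0000i)·(+0.6199+0.0000i)  (+0.1355-0.0487i)·(+0.0152+0.0810i)  (+0.0066-0.0055i)·(-0.0041+0.0016i)
Y_2^0(R⁻¹ n̂) = +0.618812-0.000000i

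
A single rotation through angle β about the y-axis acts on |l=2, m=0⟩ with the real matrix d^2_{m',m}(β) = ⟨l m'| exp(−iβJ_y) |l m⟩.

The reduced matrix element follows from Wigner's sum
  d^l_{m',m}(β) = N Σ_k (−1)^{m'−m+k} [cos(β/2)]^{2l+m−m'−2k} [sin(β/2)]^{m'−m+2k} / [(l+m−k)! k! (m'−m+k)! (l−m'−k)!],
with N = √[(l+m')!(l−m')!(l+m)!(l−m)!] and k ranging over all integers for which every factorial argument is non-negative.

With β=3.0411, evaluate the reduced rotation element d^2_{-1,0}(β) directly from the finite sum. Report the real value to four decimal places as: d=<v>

d=-0.1223

d^2_{-1,0}(β=3.0411) via Wigner's sum:
Half-angle: c=0.050225, s=0.998738. N=√(1·6·2·2)=4.898979
k∈{1,2} keeps every argument non-negative
  k=1: (−1)^0·4.8990/(2)·0.0502^3·0.9987^1 = +0.000310
  k=2: (−1)^1·4.8990/(2)·0.0502^1·0.9987^3 = -0.122561
d^2_{-1,0}(3.0411) = +0.000310 -0.122561 = -0.122251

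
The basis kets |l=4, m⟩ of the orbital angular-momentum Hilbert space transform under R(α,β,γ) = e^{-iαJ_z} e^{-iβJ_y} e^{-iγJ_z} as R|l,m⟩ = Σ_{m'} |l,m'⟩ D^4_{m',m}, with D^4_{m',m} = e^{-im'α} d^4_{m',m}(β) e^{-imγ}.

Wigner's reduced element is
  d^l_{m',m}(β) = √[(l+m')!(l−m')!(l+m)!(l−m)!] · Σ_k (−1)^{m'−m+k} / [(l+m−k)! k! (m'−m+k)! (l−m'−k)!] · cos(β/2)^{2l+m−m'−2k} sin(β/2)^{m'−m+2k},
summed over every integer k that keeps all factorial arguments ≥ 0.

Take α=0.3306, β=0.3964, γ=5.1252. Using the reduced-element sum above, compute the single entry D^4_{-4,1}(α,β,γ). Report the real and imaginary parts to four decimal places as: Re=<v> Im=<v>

Re=-0.0016 Im=0.0013

Split into d^4_{-4,1}(β=0.3964) × two z-phases.
Half-angle: c=0.980423, s=0.196905. N=√(1·40320·120·6)=5387.986637
k∈{5} keeps every argument non-negative
  k=5: (−1)^0·5387.9866/(720)·0.9804^3·0.1969^5 = +0.002087
d^4_{-4,1}(0.3964) = +0.002087
Phases: e^{-i·(-4)·0.3306}=+0.245850+0.969308i, e^{-i·(1)·5.1252}=+0.401186+0.915997i ⇒ D=-0.001648+0.001282i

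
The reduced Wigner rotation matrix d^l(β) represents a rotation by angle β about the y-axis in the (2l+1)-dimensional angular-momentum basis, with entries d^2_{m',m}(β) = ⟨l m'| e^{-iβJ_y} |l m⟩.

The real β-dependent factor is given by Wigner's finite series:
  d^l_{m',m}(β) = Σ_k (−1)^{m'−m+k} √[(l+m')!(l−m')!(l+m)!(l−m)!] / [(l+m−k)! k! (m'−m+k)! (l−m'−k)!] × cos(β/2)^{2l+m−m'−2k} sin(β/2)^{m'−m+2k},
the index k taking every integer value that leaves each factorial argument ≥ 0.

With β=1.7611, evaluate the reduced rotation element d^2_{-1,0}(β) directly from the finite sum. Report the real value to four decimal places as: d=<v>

d=-0.2275

d^2_{-1,0}(β=1.7611) via Wigner's sum:
With c≡cos(β/2)=0.636727 and s≡sin(β/2)=0.771089, N=[1·6·2·2]^{1/2}=4.898979
The bounds max(0,m−m')=1 and min(l+m,l−m')=2 give 2 terms
  k=1: (−1)^0·4.8990/(2)·0.6367^3·0.7711^1 = +0.487574
  k=2: (−1)^1·4.8990/(2)·0.6367^1·0.7711^3 = -0.715061
d^2_{-1,0}(1.7611) = +0.487574 -0.715061 = -0.227487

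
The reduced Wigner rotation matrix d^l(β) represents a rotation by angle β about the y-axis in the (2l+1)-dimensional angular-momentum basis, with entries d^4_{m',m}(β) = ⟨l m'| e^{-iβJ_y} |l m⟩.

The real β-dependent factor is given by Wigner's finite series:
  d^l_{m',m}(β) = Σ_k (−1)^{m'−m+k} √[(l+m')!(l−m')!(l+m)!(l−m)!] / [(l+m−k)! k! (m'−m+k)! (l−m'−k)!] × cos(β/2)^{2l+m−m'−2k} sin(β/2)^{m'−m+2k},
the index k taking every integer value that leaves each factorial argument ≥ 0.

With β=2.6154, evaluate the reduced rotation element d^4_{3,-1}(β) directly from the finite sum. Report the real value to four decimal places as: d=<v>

d^4_{3,-1}(β=2.6154) via Wigner's sum:
With c≡cos(β/2)=0.260072 and s≡sin(β/2)=0.965589, N=[5040·1·6·120]^{1/2}=1904.940944
The bounds max(0,m−m')=0 and min(l+m,l−m')=1 give 2 terms
  k=0: (−1)^4·1904.9409/(144)·0.2601^4·0.9656^4 = +0.052609
  k=1: (−1)^5·1904.9409/(240)·0.2601^2·0.9656^6 = -0.435122
d^4_{3,-1}(2.6154) = +0.052609 -0.435122 = -0.382513

d=-0.3825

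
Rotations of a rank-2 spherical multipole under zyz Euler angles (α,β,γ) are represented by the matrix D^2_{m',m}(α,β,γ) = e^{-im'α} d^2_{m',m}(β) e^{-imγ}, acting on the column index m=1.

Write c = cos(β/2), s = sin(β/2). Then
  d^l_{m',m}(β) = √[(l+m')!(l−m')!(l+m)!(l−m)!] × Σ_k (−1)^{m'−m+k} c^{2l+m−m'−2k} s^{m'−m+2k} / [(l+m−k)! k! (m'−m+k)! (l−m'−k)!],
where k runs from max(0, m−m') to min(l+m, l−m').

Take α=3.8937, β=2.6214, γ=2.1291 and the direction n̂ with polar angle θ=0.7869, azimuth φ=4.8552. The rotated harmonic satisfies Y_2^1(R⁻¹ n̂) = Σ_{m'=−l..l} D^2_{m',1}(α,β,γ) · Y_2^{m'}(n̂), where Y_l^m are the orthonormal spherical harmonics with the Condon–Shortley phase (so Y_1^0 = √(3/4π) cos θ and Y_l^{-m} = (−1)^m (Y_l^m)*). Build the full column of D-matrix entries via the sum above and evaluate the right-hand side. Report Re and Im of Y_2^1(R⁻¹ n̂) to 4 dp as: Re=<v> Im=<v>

Re=0.2747 Im=0.0916

Need the full column D^2_{m',1} for m'=−2..2 at α=3.8937, β=2.6214, γ=2.1291.
cos(β/2)=0.257174, sin(β/2)=0.966365
d^2_{-2,1}: single k=3 term ⇒ +0.464173;  D = +0.376459-0.271543i
d^2_{-1,1}: k∈[2..3] ⇒ +0.185292 -0.872098 = -0.686806;  D = +0.132274-0.673948i
d^2_{0,1}: k∈[1..2] ⇒ +0.040262 -0.568494 = -0.528232;  D = +0.279830+0.448023i
d^2_{1,1}: k∈[0..1] ⇒ +0.004374 -0.185292 = -0.180918;  D = -0.174819-0.046578i
d^2_{2,1}: single k=0 term ⇒ -0.032874;  D = +0.028979-0.015521i
Y_2^{m'}(θ=0.7869,φ=4.8552) and Σ D·Y over m':
  (+0.3765-0.2715i)·(-0.1859+0.0546i)  (+0.1323-0.6739i)·(+0.0550+0.3823i)  (+0.2798+0.4480i)·(+0.1563+0.0000i)  (-0.1748-0.0466i)·(-0.0550+0.3823i)  (+0.0290-0.0155i)·(-0.1859-0.0546i)
Y_2^1(R⁻¹ n̂) = +0.274715+0.091579i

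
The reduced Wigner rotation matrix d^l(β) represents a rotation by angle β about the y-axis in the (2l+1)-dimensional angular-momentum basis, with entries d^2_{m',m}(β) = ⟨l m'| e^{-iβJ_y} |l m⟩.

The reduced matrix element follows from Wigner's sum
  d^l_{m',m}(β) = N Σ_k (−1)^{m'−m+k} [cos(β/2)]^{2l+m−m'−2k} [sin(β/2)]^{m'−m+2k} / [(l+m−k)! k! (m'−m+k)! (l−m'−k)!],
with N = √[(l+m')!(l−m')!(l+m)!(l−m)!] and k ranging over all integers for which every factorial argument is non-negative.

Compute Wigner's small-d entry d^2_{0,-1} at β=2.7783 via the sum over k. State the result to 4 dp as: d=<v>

d^2_{0,-1}(β=2.7783) via Wigner's sum:
c=cos(2.7783/2)=0.180649, s=sin(2.7783/2)=0.983548; N=√[2·2·1·6]=4.898979
k∈{0,1} keeps every argument non-negative
  k=0: (−1)^1·4.8990/(2)·0.1806^3·0.9835^1 = -0.014203
  k=1: (−1)^2·4.8990/(2)·0.1806^1·0.9835^3 = +0.421015
d^2_{0,-1}(2.7783) = -0.014203 +0.421015 = +0.406812

d=0.4068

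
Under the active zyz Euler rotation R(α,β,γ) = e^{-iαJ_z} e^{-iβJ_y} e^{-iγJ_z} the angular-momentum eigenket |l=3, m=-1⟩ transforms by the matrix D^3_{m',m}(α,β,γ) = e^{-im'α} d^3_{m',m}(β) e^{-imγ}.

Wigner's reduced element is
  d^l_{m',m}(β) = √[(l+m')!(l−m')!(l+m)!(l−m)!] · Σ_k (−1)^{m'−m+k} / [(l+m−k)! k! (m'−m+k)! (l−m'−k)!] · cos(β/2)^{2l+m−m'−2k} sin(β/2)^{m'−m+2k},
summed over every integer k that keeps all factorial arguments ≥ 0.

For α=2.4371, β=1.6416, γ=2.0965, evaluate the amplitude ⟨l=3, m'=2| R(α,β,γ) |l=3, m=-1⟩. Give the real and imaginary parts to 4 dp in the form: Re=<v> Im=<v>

Split into d^3_{2,-1}(β=1.6416) × two z-phases.
With c≡cos(β/2)=0.681636 and s≡sin(β/2)=0.731691, N=[120·1·2·24]^{1/2}=75.894664
k∈{0,1} keeps every argument non-negative
  k=0: (−1)^3·75.8947/(12)·0.6816^3·0.7317^3 = -0.784642
  k=1: (−1)^4·75.8947/(24)·0.6816^1·0.7317^5 = +0.452056
d^3_{2,-1}(1.6416) = -0.784642 +0.452056 = -0.332586
D = (+0.161106+0.986937i)·(-0.332586)·(-0.501822+0.864971i) = +0.310808+0.118372i

Re=0.3108 Im=0.1184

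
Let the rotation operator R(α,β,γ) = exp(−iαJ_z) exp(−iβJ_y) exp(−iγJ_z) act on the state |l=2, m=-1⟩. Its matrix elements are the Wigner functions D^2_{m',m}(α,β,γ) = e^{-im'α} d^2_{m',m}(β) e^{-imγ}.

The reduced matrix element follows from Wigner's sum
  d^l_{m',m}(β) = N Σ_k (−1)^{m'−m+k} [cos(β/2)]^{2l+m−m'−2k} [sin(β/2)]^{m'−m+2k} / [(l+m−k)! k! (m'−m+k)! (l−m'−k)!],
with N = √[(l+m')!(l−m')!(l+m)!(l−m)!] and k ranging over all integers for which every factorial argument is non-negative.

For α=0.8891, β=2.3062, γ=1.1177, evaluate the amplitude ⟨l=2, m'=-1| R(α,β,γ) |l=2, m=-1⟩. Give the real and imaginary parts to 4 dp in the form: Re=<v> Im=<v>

First d^2_{-1,-1}(β=2.3062), then the phase factors e^{-i(-1)α} and e^{-i(-1)γ}:
Half-angle: c=0.405656, s=0.914026. N=√(1·6·1·6)=6.000000
k∈{0,1} keeps every argument non-negative
  k=0: (−1)^0·6.0000/(6)·0.4057^4·0.9140^0 = +0.027079
  k=1: (−1)^1·6.0000/(2)·0.4057^2·0.9140^2 = -0.412433
d^2_{-1,-1}(2.3062) = +0.027079 -0.412433 = -0.385355
D = (+0.630111+0.776505i)·(-0.385355)·(+0.437752+0.899096i) = +0.162743-0.349303i

Re=0.1627 Im=-0.3493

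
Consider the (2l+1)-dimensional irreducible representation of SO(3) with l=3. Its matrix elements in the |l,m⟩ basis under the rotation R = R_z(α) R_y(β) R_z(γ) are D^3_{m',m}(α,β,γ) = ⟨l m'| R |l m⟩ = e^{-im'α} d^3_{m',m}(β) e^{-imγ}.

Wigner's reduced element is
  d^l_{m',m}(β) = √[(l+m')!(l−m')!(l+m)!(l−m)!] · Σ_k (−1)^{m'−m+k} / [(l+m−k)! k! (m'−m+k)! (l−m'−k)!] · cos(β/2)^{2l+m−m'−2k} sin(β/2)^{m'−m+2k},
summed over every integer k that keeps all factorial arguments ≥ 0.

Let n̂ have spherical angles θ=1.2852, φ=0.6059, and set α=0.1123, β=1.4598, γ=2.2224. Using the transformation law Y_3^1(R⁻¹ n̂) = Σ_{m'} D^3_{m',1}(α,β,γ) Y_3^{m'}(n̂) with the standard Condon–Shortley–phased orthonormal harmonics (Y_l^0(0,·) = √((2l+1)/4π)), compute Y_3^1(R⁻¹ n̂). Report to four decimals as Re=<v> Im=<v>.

Need the full column D^3_{m',1} for m'=−3..3 at α=0.1123, β=1.4598, γ=2.2224.
cos(β/2)=0.745241, sin(β/2)=0.666795
d^3_{-3,1}: single k=4 term ⇒ +0.425215;  D = -0.131619-0.404332i
d^3_{-2,1}: k∈[3..4] ⇒ +0.776064 -0.310641 = +0.465423;  D = -0.192753-0.423633i
d^3_{-1,1}: k∈[2..4] ⇒ +0.822855 -0.878321 +0.087893 = +0.032427;  D = -0.016653-0.027825i
d^3_{0,1}: k∈[1..3] ⇒ +0.530966 -1.275203 +0.340290 = -0.403947;  D = +0.244979+0.321183i
d^3_{1,1}: k∈[0..2] ⇒ +0.171309 -1.097140 +0.658741 = -0.267090;  D = +0.184758+0.192877i
d^3_{2,1}: k∈[0..1] ⇒ -0.484704 +0.776064 = +0.291360;  D = -0.223856-0.186492i
d^3_{3,1}: single k=0 term ⇒ +0.531151;  D = -0.443619-0.292101i
Y_3^{m'}(θ=1.2852,φ=0.6059) and Σ D·Y over m':
  (-0.1316-0.4043i)·(-0.0901-0.3574i)  (-0.1928-0.4236i)·(+0.0931-0.2482i)  (-0.0167-0.0278i)·(-0.1537+0.1065i)  (+0.2450+0.3212i)·(-0.2737+0.0000i)  (+0.1848+0.1929i)·(+0.1537+0.1065i)  (-0.2239-0.1865i)·(+0.0931+0.2482i)  (-0.4436-0.2921i)·(+0.0901-0.3574i)
Y_3^1(R⁻¹ n̂) = -0.428302+0.115078i

Re=-0.4283 Im=0.1151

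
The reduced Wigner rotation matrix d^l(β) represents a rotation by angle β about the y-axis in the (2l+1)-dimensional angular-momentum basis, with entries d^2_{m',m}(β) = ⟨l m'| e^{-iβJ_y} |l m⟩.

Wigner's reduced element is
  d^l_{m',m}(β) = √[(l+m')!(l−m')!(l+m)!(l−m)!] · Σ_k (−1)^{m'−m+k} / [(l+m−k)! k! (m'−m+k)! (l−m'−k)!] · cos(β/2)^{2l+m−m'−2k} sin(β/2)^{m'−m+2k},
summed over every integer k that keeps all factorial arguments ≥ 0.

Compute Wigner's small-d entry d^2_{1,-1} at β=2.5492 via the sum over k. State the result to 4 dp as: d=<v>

d=-0.6031

d^2_{1,-1}(β=2.5492) via Wigner's sum:
c=cos(2.5492/2)=0.291884, s=sin(2.5492/2)=0.956454; N=√[6·1·1·6]=6.000000
Admissible k: 0..1 (factorial args all ≥0)
  k=0: (−1)^2·6.0000/(2)·0.2919^2·0.9565^2 = +0.233814
  k=1: (−1)^3·6.0000/(6)·0.2919^0·0.9565^4 = -0.836866
d^2_{1,-1}(2.5492) = +0.233814 -0.836866 = -0.603052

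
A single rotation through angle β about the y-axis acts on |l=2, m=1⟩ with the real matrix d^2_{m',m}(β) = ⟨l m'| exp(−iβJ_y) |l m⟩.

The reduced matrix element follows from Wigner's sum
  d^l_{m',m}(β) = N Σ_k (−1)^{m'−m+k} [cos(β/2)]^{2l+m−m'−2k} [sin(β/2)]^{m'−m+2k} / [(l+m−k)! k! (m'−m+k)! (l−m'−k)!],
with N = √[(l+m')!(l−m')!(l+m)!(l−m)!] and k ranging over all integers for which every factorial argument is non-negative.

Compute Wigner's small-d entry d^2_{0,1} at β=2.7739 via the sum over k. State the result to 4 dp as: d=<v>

d=-0.4108

d^2_{0,1}(β=2.7739) via Wigner's sum:
c=cos(2.7739/2)=0.182812, s=sin(2.7739/2)=0.983148; N=√[2·2·6·1]=4.898979
k: max(0,(1)−(0))=1 … min(2+(1),2−(0))=2
  k=1: (−1)^0·4.8990/(2)·0.1828^3·0.9831^1 = +0.014713
  k=2: (−1)^1·4.8990/(2)·0.1828^1·0.9831^3 = -0.425537
d^2_{0,1}(2.7739) = +0.014713 -0.425537 = -0.410824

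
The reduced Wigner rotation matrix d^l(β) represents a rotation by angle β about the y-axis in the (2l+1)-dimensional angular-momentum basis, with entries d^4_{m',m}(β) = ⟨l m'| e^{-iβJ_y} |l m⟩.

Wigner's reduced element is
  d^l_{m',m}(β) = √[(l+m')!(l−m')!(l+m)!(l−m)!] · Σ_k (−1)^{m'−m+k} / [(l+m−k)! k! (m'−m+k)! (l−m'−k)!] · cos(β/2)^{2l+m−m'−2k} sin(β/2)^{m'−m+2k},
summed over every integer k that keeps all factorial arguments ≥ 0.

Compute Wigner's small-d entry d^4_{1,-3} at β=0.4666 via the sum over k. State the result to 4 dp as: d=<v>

d=0.0327

d^4_{1,-3}(β=0.4666) via Wigner's sum:
c=cos(0.4666/2)=0.972909, s=sin(0.4666/2)=0.231189; N=√[120·6·1·5040]=1904.940944
Admissible k: 0..1 (factorial args all ≥0)
  k=0: (−1)^4·1904.9409/(144)·0.9729^4·0.2312^4 = +0.033859
  k=1: (−1)^5·1904.9409/(240)·0.9729^2·0.2312^6 = -0.001147
d^4_{1,-3}(0.4666) = +0.033859 -0.001147 = +0.032712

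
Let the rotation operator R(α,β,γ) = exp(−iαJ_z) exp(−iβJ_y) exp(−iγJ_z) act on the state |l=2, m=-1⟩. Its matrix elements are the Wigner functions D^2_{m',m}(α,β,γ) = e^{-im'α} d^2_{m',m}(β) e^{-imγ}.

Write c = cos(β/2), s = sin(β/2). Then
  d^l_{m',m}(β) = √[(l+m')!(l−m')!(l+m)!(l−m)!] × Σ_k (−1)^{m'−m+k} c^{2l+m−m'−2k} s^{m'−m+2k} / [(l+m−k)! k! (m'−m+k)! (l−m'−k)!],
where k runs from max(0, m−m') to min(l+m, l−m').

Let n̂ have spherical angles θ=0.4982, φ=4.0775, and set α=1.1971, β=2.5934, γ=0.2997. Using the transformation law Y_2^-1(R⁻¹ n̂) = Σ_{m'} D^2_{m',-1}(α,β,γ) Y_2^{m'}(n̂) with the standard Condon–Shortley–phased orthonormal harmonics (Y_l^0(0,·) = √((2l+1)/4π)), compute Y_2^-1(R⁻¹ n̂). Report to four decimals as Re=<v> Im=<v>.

Re=0.0188 Im=0.1046

Need the full column D^2_{m',-1} for m'=−2..2 at α=1.1971, β=2.5934, γ=0.2997.
cos(β/2)=0.270677, sin(β/2)=0.962670
d^2_{-2,-1}: single k=1 term ⇒ +0.038182;  D = -0.034419+0.016529i
d^2_{-1,-1}: k∈[0..1] ⇒ +0.005368 -0.203695 = -0.198327;  D = -0.014662-0.197784i
d^2_{0,-1}: k∈[0..1] ⇒ -0.046764 +0.591507 = +0.544743;  D = +0.520461+0.160826i
d^2_{1,-1}: k∈[0..1] ⇒ +0.203695 -0.858836 = -0.655141;  D = -0.408575+0.512129i
d^2_{2,-1}: single k=0 term ⇒ -0.482963;  D = +0.241526+0.418233i
Y_2^{m'}(θ=0.4982,φ=4.0775) and Σ D·Y over m':
  (-0.0344+0.0165i)·(-0.0262-0.0842i)  (-0.0147-0.1978i)·(-0.1923+0.2611i)  (+0.5205+0.1608i)·(+0.4147+0.0000i)  (-0.4086+0.5121i)·(+0.1923+0.2611i)  (+0.2415+0.4182i)·(-0.0262+0.0842i)
Y_2^-1(R⁻¹ n̂) = +0.018767+0.104608i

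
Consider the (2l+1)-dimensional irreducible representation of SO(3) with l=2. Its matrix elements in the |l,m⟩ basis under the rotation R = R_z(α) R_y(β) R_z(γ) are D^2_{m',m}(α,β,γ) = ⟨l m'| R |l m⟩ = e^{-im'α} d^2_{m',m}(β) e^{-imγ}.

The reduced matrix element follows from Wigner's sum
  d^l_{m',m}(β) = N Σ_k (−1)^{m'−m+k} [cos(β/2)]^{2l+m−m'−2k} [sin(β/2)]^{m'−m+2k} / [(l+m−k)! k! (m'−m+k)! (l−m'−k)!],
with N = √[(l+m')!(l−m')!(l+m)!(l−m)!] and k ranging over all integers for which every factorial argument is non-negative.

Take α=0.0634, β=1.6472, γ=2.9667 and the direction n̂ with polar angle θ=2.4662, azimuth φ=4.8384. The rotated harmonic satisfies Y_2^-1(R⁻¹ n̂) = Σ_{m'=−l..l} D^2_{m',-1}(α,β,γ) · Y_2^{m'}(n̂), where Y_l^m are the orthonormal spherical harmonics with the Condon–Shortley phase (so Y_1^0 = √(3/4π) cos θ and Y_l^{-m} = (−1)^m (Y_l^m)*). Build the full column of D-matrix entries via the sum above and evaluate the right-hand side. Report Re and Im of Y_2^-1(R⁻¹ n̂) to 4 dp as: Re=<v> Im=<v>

Need the full column D^2_{m',-1} for m'=−2..2 at α=0.0634, β=1.6472, γ=2.9667.
cos(β/2)=0.679585, sin(β/2)=0.733597
d^2_{-2,-1}: single k=1 term ⇒ +0.460488;  D = -0.459956+0.022138i
d^2_{-1,-1}: k∈[0..1] ⇒ +0.213292 -0.745630 = -0.532339;  D = +0.529033-0.059229i
d^2_{0,-1}: k∈[0..1] ⇒ -0.563980 +0.657192 = +0.093211;  D = -0.091789+0.016219i
d^2_{1,-1}: k∈[0..1] ⇒ +0.745630 -0.289621 = +0.456009;  D = -0.443123+0.107638i
d^2_{2,-1}: single k=0 term ⇒ -0.536595;  D = +0.512359-0.159442i
Y_2^{m'}(θ=2.4662,φ=4.8384) and Σ D·Y over m':
  (-0.4600+0.0221i)·(-0.1462+0.0377i)  (+0.5290-0.0592i)·(-0.0474-0.3740i)  (-0.0918+0.0162i)·(+0.2609+0.0000i)  (-0.4431+0.1076i)·(+0.0474-0.3740i)  (+0.5124-0.1594i)·(-0.1462-0.0377i)
Y_2^-1(R⁻¹ n̂) = -0.066404-0.036522i

Re=-0.0664 Im=-0.0365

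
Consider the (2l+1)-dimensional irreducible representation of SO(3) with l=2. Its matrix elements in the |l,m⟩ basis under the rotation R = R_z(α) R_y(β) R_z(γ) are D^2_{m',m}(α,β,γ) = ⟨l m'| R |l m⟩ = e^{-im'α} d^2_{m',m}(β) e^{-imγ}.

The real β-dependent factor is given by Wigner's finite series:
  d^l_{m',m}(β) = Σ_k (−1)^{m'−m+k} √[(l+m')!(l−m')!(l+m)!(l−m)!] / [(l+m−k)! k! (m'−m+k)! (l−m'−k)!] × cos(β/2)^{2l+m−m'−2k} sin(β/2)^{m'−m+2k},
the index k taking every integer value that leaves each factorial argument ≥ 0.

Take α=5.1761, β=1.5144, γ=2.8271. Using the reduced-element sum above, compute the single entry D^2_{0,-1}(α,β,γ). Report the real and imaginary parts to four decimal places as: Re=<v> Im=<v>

D^2_{0,-1}(5.1761,1.5144,2.8271) = e^{-i·0·5.1761}·d^2_{0,-1}(1.5144)·e^{-i·-1·2.8271}. Compute d first:
Half-angle: c=0.726762, s=0.686889. N=√(2·2·1·6)=4.898979
k: max(0,(-1)−(0))=0 … min(2+(-1),2−(0))=1
  k=0: (−1)^1·4.8990/(2)·0.7268^3·0.6869^1 = -0.645861
  k=1: (−1)^2·4.8990/(2)·0.7268^1·0.6869^3 = +0.576936
d^2_{0,-1}(1.5144) = -0.645861 +0.576936 = -0.068925
D = (+1.000000+0.000000i)·(-0.068925)·(-0.950953+0.309334i) = +0.065544-0.021321i

Re=0.0655 Im=-0.0213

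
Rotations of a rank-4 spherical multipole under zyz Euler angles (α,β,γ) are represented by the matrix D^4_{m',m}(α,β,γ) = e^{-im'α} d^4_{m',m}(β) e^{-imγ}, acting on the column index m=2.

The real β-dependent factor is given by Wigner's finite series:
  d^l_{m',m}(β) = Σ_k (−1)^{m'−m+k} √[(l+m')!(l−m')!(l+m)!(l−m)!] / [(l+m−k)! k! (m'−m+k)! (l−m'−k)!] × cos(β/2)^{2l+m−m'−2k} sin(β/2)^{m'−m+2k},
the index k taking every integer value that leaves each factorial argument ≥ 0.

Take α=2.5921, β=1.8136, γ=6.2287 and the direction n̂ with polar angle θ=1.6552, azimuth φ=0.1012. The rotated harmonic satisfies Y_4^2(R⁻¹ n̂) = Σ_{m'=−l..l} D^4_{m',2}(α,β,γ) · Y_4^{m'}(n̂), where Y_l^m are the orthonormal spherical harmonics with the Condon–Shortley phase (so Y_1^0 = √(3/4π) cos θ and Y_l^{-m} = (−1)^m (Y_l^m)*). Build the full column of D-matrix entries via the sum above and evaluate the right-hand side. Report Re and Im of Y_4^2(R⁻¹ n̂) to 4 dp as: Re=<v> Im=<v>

Need the full column D^4_{m',2} for m'=−4..4 at α=2.5921, β=1.8136, γ=6.2287.
cos(β/2)=0.616269, sin(β/2)=0.787536
d^4_{-4,2}: single k=6 term ⇒ +0.479448;  D = -0.237480-0.416501i
d^4_{-3,2}: k∈[5..6] ⇒ +0.795880 -0.433238 = +0.362642;  D = -0.011345+0.362465i
d^4_{-2,2}: k∈[4..6] ⇒ +0.832250 -1.087285 +0.147966 = -0.107069;  D = -0.058747+0.089514i
d^4_{-1,2}: k∈[3..5] ⇒ +0.614013 -1.504072 +0.491245 = -0.398814;  D = +0.360739-0.170059i
d^4_{0,2}: k∈[2..4] ⇒ +0.322317 -1.403629 +0.859574 = -0.221737;  D = -0.220422-0.024115i
d^4_{1,2}: k∈[1..3] ⇒ +0.112797 -0.921019 +1.002714 = +0.194493;  D = -0.153831-0.119010i
d^4_{2,2}: k∈[0..2] ⇒ +0.020805 -0.407703 +0.832250 = +0.445352;  D = +0.158069+0.416356i
d^4_{3,2}: k∈[0..1] ⇒ -0.099478 +0.487358 = +0.387880;  D = +0.071979-0.381143i
d^4_{4,2}: single k=0 term ⇒ +0.179780;  D = -0.120711+0.133228i
Y_4^{m'}(θ=1.6552,φ=0.1012) and Σ D·Y over m':
  (-0.2375-0.4165i)·(+0.4010-0.1718i)  (-0.0113+0.3625i)·(-0.0996+0.0312i)  (-0.0587+0.0895i)·(-0.3092+0.0634i)  (+0.3607-0.1701i)·(+0.1166-0.0118i)  (-0.2204-0.0241i)·(+0.2950+0.0000i)  (-0.1538-0.1190i)·(-0.1166-0.0118i)  (+0.1581+0.4164i)·(-0.3092-0.0634i)  (+0.0720-0.3811i)·(+0.0996+0.0312i)  (-0.1207+0.1332i)·(+0.4010+0.1718i)
Y_4^2(R⁻¹ n̂) = -0.247601-0.351399i

Re=-0.2476 Im=-0.3514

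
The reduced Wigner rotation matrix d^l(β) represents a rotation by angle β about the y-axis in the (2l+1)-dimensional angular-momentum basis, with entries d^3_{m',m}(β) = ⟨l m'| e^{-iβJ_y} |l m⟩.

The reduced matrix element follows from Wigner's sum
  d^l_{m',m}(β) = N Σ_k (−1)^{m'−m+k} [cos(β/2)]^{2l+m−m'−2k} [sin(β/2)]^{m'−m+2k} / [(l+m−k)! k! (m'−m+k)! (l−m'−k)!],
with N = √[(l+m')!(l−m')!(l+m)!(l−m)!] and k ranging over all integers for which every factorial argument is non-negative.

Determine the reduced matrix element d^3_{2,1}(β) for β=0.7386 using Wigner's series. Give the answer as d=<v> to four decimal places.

d=-0.5639

d^3_{2,1}(β=0.7386) via Wigner's sum:
c=cos(0.7386/2)=0.932580, s=sin(0.7386/2)=0.360963; N=√[120·1·24·2]=75.894664
The bounds max(0,m−m')=0 and min(l+m,l−m')=1 give 2 terms
  k=0: (−1)^1·75.8947/(24)·0.9326^5·0.3610^1 = -0.805181
  k=1: (−1)^2·75.8947/(12)·0.9326^3·0.3610^3 = +0.241255
d^3_{2,1}(0.7386) = -0.805181 +0.241255 = -0.563926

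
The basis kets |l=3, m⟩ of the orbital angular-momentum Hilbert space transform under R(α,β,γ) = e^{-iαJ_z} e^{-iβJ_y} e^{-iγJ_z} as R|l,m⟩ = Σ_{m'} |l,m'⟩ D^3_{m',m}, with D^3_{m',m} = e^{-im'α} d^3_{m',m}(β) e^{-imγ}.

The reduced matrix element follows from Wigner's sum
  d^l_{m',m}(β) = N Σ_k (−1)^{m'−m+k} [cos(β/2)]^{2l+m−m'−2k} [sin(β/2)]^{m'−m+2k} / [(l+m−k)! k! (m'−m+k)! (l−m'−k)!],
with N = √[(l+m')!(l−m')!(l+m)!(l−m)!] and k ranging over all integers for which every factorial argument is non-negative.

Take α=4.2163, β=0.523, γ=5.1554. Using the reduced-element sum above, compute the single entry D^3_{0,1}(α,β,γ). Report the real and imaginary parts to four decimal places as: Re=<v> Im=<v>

Split into d^3_{0,1}(β=0.523) × two z-phases.
With c≡cos(β/2)=0.966003 and s≡sin(β/2)=0.258530, N=[6·6·24·2]^{1/2}=41.569219
The bounds max(0,m−m')=1 and min(l+m,l−m')=3 give 3 terms
  k=1: (−1)^0·41.5692/(12)·0.9660^5·0.2585^1 = +0.753346
  k=2: (−1)^1·41.5692/(4)·0.9660^3·0.2585^3 = -0.161875
  k=3: (−1)^2·41.5692/(12)·0.9660^1·0.2585^5 = +0.003865
d^3_{0,1}(0.523) = +0.753346 -0.161875 +0.003865 = +0.595335
Attach z-rotation phases: D = e^{-i(0)(4.2163)}·(+0.595335)·e^{-i(1)(5.1554)} = +0.255198+0.537865i

Re=0.2552 Im=0.5379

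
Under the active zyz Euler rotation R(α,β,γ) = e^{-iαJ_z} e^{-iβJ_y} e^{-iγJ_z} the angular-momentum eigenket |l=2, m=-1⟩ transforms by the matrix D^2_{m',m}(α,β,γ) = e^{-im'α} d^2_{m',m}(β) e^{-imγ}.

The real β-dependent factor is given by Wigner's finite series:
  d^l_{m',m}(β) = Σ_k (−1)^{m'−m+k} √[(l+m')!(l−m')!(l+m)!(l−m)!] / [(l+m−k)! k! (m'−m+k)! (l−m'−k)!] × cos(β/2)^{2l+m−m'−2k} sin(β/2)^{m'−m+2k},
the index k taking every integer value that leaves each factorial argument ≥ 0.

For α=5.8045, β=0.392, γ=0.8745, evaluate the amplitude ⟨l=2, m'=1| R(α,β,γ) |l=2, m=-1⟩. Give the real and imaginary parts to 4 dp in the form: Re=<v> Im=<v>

Re=0.0233 Im=0.1055

D^2_{1,-1}(5.8045,0.392,0.8745) = e^{-i·1·5.8045}·d^2_{1,-1}(0.392)·e^{-i·-1·0.8745}. Compute d first:
With c≡cos(β/2)=0.980853 and s≡sin(β/2)=0.194747, N=[6·1·1·6]^{1/2}=6.000000
k∈{0,1} keeps every argument non-negative
  k=0: (−1)^2·6.0000/(2)·0.9809^2·0.1947^2 = +0.109464
  k=1: (−1)^3·6.0000/(6)·0.9809^0·0.1947^4 = -0.001438
d^2_{1,-1}(0.392) = +0.109464 -0.001438 = +0.108026
Attach z-rotation phases: D = e^{-i(1)(5.8045)}·(+0.108026)·e^{-i(-1)(0.8745)} = +0.023323+0.105478i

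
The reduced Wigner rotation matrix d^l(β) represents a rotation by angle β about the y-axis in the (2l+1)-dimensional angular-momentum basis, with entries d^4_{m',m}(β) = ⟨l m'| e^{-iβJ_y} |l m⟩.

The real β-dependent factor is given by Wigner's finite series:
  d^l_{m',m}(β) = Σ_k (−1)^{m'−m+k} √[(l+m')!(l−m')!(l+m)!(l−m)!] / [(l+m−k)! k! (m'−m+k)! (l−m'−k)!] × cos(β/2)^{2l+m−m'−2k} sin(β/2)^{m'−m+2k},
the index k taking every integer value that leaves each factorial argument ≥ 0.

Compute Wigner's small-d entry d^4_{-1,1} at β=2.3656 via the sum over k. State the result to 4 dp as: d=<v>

d^4_{-1,1}(β=2.3656) via Wigner's sum:
c=cos(2.3656/2)=0.378334, s=sin(2.3656/2)=0.925669; N=√[6·120·120·6]=720.000000
k∈{2,3,4,5} keeps every argument non-negative
  k=2: (−1)^0·720.0000/(72)·0.3783^6·0.9257^2 = +0.025129
  k=3: (−1)^1·720.0000/(24)·0.3783^4·0.9257^4 = -0.451282
  k=4: (−1)^2·720.0000/(48)·0.3783^2·0.9257^6 = +1.350757
  k=5: (−1)^3·720.0000/(720)·0.3783^0·0.9257^8 = -0.539071
d^4_{-1,1}(2.3656) = +0.025129 -0.451282 +1.350757 -0.539071 = +0.385533

d=0.3855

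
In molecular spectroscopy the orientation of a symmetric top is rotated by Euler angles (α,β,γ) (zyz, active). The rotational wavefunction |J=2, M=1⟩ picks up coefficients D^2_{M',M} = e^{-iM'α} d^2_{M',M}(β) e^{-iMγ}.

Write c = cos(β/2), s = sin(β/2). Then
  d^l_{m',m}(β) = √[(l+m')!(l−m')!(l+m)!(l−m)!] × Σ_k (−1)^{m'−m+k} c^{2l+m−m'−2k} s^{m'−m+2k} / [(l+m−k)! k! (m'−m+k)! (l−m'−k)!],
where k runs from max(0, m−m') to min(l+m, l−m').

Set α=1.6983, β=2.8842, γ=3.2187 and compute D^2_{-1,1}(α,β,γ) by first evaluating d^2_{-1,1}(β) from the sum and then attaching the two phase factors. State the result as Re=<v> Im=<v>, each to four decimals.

Re=-0.0463 Im=0.9176

Split into d^2_{-1,1}(β=2.8842) × two z-phases.
c=cos(2.8842/2)=0.128341, s=sin(2.8842/2)=0.991730; N=√[1·6·6·1]=6.000000
The bounds max(0,m−m')=2 and min(l+m,l−m')=3 give 2 terms
  k=2: (−1)^0·6.0000/(2)·0.1283^2·0.9917^2 = +0.048601
  k=3: (−1)^1·6.0000/(6)·0.1283^0·0.9917^4 = -0.967328
d^2_{-1,1}(2.8842) = +0.048601 -0.967328 = -0.918728
D = (-0.127158+0.991882i)·(-0.918728)·(-0.997029+0.077031i) = -0.046281+0.917561i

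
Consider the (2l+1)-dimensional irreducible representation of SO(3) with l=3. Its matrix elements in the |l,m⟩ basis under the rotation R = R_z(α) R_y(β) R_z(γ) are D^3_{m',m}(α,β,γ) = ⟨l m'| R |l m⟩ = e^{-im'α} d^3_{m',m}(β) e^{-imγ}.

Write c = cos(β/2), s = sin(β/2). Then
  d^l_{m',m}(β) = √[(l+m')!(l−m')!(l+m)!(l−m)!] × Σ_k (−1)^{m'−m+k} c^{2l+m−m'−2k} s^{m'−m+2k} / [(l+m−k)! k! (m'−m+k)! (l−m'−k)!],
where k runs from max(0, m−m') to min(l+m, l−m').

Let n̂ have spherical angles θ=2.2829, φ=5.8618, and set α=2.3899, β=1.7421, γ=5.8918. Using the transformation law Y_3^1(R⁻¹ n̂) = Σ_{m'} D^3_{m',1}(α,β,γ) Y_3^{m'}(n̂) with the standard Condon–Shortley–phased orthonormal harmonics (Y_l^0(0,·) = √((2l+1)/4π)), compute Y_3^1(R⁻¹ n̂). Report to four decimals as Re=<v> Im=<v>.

Re=-0.1983 Im=-0.0161

Need the full column D^3_{m',1} for m'=−3..3 at α=2.3899, β=1.7421, γ=5.8918.
cos(β/2)=0.644024, sin(β/2)=0.765006
d^3_{-3,1}: single k=4 term ⇒ +0.550184;  D = +0.158853+0.526752i
d^3_{-2,1}: k∈[3..4] ⇒ +0.756361 -0.533611 = +0.222750;  D = +0.098649-0.199715i
d^3_{-1,1}: k∈[2..4] ⇒ +0.604071 -1.136454 +0.200441 = -0.331942;  D = +0.310628-0.117030i
d^3_{0,1}: k∈[1..3] ⇒ +0.293606 -1.242828 +0.584542 = -0.364681;  D = -0.337104-0.139115i
d^3_{1,1}: k∈[0..2] ⇒ +0.071353 -0.805427 +0.852341 = +0.118266;  D = -0.049056-0.107612i
d^3_{2,1}: k∈[0..1] ⇒ -0.268024 +0.756361 = +0.488337;  D = -0.155456+0.462933i
d^3_{3,1}: single k=0 term ⇒ +0.389926;  D = +0.343099-0.185272i
Y_3^{m'}(θ=2.2829,φ=5.8618) and Σ D·Y over m':
  (+0.1589+0.5268i)·(+0.0546+0.1725i)  (+0.0986-0.1997i)·(-0.2546-0.2857i)  (+0.3106-0.1170i)·(+0.2533+0.1136i)  (-0.3371-0.1391i)·(+0.2110+0.0000i)  (-0.0491-0.1076i)·(-0.2533+0.1136i)  (-0.1555+0.4629i)·(-0.2546+0.2857i)  (+0.3431-0.1853i)·(-0.0546+0.1725i)
Y_3^1(R⁻¹ n̂) = -0.198293-0.016134i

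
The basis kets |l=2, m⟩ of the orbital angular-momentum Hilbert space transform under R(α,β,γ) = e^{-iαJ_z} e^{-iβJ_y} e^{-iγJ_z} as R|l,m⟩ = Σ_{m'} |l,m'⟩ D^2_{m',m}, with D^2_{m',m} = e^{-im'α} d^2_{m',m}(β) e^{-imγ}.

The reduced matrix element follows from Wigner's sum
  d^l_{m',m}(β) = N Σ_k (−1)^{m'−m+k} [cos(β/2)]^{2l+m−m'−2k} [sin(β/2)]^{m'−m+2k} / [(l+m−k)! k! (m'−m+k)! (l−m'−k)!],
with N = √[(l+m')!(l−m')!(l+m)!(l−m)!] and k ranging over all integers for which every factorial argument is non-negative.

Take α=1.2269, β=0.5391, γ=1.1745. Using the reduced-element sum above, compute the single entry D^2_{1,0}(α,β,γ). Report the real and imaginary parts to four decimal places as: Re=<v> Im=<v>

D^2_{1,0}(1.2269,0.5391,1.1745) = e^{-i·1·1.2269}·d^2_{1,0}(0.5391)·e^{-i·0·1.1745}. Compute d first:
With c≡cos(β/2)=0.963891 and s≡sin(β/2)=0.266298, N=[6·1·2·2]^{1/2}=4.898979
The bounds max(0,m−m')=0 and min(l+m,l−m')=1 give 2 terms
  k=0: (−1)^1·4.8990/(2)·0.9639^3·0.2663^1 = -0.584153
  k=1: (−1)^2·4.8990/(2)·0.9639^1·0.2663^3 = +0.044587
d^2_{1,0}(0.5391) = -0.584153 +0.044587 = -0.539566
D = (+0.337158-0.941448i)·(-0.539566)·(+1.000000+0.000000i) = -0.181919+0.507974i

Re=-0.1819 Im=0.5080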